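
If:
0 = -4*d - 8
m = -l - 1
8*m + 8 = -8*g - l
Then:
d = -2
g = -7*m/8 - 7/8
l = -m - 1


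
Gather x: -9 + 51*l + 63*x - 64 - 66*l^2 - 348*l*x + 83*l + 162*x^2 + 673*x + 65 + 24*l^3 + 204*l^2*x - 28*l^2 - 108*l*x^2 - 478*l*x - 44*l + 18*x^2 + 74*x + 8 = 24*l^3 - 94*l^2 + 90*l + x^2*(180 - 108*l) + x*(204*l^2 - 826*l + 810)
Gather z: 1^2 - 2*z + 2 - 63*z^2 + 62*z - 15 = -63*z^2 + 60*z - 12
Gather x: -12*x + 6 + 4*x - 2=4 - 8*x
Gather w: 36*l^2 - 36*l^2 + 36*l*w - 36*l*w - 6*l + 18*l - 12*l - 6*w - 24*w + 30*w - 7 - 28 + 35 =0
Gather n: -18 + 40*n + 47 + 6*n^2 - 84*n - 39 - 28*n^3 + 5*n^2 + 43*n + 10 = -28*n^3 + 11*n^2 - n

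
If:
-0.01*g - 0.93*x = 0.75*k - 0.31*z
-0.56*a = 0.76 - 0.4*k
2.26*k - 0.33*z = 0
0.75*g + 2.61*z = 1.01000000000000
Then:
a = 0.104298356510746*z - 1.35714285714286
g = 1.34666666666667 - 3.48*z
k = 0.146017699115044*z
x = 0.252996479208298*z - 0.0144802867383513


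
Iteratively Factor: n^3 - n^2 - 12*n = (n + 3)*(n^2 - 4*n) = n*(n + 3)*(n - 4)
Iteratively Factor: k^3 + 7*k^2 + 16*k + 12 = (k + 2)*(k^2 + 5*k + 6) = (k + 2)^2*(k + 3)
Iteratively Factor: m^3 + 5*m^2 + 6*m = (m + 2)*(m^2 + 3*m) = (m + 2)*(m + 3)*(m)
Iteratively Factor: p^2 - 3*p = (p - 3)*(p)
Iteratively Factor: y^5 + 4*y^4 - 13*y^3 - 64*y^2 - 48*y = (y + 1)*(y^4 + 3*y^3 - 16*y^2 - 48*y) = (y + 1)*(y + 3)*(y^3 - 16*y) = (y - 4)*(y + 1)*(y + 3)*(y^2 + 4*y) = (y - 4)*(y + 1)*(y + 3)*(y + 4)*(y)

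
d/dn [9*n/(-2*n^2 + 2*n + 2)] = 9*(n^2 + 1)/(2*(n^4 - 2*n^3 - n^2 + 2*n + 1))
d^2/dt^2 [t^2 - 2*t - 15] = 2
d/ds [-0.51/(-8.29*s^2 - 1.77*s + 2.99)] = (-8.4558*s - 0.9027)/(8.29*s^2 + 1.77*s - 2.99)^2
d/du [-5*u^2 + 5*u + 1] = 5 - 10*u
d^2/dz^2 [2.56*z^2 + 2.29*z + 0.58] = 5.12000000000000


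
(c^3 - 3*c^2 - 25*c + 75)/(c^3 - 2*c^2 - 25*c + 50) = (c - 3)/(c - 2)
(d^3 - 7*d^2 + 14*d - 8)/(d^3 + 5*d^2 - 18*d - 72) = (d^2 - 3*d + 2)/(d^2 + 9*d + 18)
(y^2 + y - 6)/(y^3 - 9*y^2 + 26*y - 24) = (y + 3)/(y^2 - 7*y + 12)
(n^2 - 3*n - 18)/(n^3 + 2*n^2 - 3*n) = (n - 6)/(n*(n - 1))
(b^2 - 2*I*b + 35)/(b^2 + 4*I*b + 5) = (b - 7*I)/(b - I)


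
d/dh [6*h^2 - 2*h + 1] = 12*h - 2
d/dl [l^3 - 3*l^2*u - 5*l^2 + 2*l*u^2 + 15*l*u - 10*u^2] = 3*l^2 - 6*l*u - 10*l + 2*u^2 + 15*u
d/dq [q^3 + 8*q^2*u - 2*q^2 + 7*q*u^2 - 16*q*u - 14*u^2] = 3*q^2 + 16*q*u - 4*q + 7*u^2 - 16*u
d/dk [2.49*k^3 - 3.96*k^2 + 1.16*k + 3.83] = 7.47*k^2 - 7.92*k + 1.16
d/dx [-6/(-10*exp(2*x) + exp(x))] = 6*(1 - 20*exp(x))*exp(-x)/(10*exp(x) - 1)^2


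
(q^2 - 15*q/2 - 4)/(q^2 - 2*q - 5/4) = 2*(q - 8)/(2*q - 5)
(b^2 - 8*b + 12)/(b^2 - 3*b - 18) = (b - 2)/(b + 3)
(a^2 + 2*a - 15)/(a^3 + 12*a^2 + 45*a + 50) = (a - 3)/(a^2 + 7*a + 10)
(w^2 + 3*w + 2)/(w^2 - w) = (w^2 + 3*w + 2)/(w*(w - 1))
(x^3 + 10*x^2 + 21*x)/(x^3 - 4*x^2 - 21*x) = (x + 7)/(x - 7)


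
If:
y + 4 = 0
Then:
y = -4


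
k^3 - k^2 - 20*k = k*(k - 5)*(k + 4)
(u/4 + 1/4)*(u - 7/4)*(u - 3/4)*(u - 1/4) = u^4/4 - 7*u^3/16 - 13*u^2/64 + 103*u/256 - 21/256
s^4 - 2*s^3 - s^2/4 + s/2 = s*(s - 2)*(s - 1/2)*(s + 1/2)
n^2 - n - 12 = (n - 4)*(n + 3)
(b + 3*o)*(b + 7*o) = b^2 + 10*b*o + 21*o^2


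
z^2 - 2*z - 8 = (z - 4)*(z + 2)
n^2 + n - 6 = (n - 2)*(n + 3)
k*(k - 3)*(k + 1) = k^3 - 2*k^2 - 3*k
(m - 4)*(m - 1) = m^2 - 5*m + 4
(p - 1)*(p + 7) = p^2 + 6*p - 7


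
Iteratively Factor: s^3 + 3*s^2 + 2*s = (s + 2)*(s^2 + s) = (s + 1)*(s + 2)*(s)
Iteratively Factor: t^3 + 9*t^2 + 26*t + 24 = (t + 2)*(t^2 + 7*t + 12) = (t + 2)*(t + 3)*(t + 4)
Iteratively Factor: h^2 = (h)*(h)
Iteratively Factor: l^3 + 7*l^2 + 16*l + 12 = (l + 3)*(l^2 + 4*l + 4) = (l + 2)*(l + 3)*(l + 2)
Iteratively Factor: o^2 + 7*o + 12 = (o + 3)*(o + 4)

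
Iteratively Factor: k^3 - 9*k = (k - 3)*(k^2 + 3*k) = (k - 3)*(k + 3)*(k)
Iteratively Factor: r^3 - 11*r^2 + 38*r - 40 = (r - 5)*(r^2 - 6*r + 8) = (r - 5)*(r - 2)*(r - 4)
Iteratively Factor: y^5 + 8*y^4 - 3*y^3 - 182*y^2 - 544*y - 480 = (y - 5)*(y^4 + 13*y^3 + 62*y^2 + 128*y + 96) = (y - 5)*(y + 4)*(y^3 + 9*y^2 + 26*y + 24) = (y - 5)*(y + 2)*(y + 4)*(y^2 + 7*y + 12) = (y - 5)*(y + 2)*(y + 4)^2*(y + 3)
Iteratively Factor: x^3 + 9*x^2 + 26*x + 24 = (x + 4)*(x^2 + 5*x + 6) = (x + 2)*(x + 4)*(x + 3)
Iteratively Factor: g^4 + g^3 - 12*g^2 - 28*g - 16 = (g + 2)*(g^3 - g^2 - 10*g - 8) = (g - 4)*(g + 2)*(g^2 + 3*g + 2) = (g - 4)*(g + 1)*(g + 2)*(g + 2)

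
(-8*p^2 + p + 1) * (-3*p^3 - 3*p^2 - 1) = 24*p^5 + 21*p^4 - 6*p^3 + 5*p^2 - p - 1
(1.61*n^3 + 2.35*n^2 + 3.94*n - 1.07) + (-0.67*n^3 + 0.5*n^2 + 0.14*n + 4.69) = 0.94*n^3 + 2.85*n^2 + 4.08*n + 3.62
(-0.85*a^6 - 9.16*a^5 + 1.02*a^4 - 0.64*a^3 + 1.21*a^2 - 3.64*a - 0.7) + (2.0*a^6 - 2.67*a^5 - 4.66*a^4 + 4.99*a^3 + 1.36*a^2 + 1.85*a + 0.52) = 1.15*a^6 - 11.83*a^5 - 3.64*a^4 + 4.35*a^3 + 2.57*a^2 - 1.79*a - 0.18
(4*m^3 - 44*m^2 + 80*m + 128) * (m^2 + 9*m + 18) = 4*m^5 - 8*m^4 - 244*m^3 + 56*m^2 + 2592*m + 2304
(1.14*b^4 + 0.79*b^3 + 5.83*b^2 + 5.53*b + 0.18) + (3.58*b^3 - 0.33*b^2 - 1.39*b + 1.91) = 1.14*b^4 + 4.37*b^3 + 5.5*b^2 + 4.14*b + 2.09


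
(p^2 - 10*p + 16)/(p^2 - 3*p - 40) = (p - 2)/(p + 5)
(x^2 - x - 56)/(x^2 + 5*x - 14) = (x - 8)/(x - 2)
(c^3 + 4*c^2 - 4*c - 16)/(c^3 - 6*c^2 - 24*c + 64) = (c + 2)/(c - 8)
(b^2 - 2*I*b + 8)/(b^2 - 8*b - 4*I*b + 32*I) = (b + 2*I)/(b - 8)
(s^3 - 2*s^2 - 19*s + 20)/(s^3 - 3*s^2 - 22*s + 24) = (s - 5)/(s - 6)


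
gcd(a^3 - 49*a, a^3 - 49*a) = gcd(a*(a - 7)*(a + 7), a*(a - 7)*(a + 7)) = a^3 - 49*a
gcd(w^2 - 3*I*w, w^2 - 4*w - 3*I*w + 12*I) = w - 3*I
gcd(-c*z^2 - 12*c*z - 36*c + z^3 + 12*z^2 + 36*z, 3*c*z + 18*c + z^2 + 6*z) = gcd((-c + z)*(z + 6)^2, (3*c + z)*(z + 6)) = z + 6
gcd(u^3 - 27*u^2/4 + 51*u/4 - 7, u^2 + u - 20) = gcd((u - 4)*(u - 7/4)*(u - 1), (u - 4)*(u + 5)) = u - 4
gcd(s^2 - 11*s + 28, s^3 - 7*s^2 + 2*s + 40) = s - 4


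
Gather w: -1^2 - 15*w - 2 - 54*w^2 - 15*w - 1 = -54*w^2 - 30*w - 4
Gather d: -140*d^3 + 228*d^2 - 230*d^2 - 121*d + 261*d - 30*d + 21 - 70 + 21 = -140*d^3 - 2*d^2 + 110*d - 28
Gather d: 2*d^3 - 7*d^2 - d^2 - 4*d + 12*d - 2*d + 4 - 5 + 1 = 2*d^3 - 8*d^2 + 6*d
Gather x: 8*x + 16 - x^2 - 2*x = -x^2 + 6*x + 16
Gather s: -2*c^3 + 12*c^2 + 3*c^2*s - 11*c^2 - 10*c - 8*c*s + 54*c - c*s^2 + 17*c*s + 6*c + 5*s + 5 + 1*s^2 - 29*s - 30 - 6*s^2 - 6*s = -2*c^3 + c^2 + 50*c + s^2*(-c - 5) + s*(3*c^2 + 9*c - 30) - 25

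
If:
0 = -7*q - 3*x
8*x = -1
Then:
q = 3/56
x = -1/8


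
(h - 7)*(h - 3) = h^2 - 10*h + 21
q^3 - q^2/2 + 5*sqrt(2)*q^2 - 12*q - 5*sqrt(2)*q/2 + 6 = (q - 1/2)*(q - sqrt(2))*(q + 6*sqrt(2))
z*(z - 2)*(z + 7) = z^3 + 5*z^2 - 14*z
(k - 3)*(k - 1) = k^2 - 4*k + 3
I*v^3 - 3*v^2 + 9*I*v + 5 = (v - I)*(v + 5*I)*(I*v + 1)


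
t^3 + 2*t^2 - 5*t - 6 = (t - 2)*(t + 1)*(t + 3)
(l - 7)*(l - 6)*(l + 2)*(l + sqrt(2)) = l^4 - 11*l^3 + sqrt(2)*l^3 - 11*sqrt(2)*l^2 + 16*l^2 + 16*sqrt(2)*l + 84*l + 84*sqrt(2)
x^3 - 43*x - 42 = (x - 7)*(x + 1)*(x + 6)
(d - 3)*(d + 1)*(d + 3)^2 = d^4 + 4*d^3 - 6*d^2 - 36*d - 27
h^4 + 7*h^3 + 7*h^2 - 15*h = h*(h - 1)*(h + 3)*(h + 5)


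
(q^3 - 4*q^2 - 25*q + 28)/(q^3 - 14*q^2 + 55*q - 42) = (q + 4)/(q - 6)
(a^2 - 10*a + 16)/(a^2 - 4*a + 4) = (a - 8)/(a - 2)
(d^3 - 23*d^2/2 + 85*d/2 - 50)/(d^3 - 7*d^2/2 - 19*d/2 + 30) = (d - 5)/(d + 3)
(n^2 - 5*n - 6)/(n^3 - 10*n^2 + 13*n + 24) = (n - 6)/(n^2 - 11*n + 24)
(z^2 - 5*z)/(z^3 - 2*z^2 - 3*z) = (5 - z)/(-z^2 + 2*z + 3)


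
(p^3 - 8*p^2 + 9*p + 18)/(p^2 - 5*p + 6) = (p^2 - 5*p - 6)/(p - 2)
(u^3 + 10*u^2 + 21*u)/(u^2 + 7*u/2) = 2*(u^2 + 10*u + 21)/(2*u + 7)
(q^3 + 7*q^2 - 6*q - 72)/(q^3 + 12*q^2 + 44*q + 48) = (q - 3)/(q + 2)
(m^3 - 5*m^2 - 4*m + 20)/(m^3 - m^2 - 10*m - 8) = (m^2 - 7*m + 10)/(m^2 - 3*m - 4)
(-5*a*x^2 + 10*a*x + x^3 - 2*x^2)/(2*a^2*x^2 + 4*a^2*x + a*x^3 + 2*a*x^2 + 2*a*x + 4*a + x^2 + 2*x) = x*(-5*a*x + 10*a + x^2 - 2*x)/(2*a^2*x^2 + 4*a^2*x + a*x^3 + 2*a*x^2 + 2*a*x + 4*a + x^2 + 2*x)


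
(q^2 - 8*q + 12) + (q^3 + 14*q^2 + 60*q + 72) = q^3 + 15*q^2 + 52*q + 84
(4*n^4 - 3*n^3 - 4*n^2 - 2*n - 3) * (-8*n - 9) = -32*n^5 - 12*n^4 + 59*n^3 + 52*n^2 + 42*n + 27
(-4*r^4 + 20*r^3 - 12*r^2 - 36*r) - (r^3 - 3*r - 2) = -4*r^4 + 19*r^3 - 12*r^2 - 33*r + 2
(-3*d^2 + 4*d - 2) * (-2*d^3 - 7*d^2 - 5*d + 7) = 6*d^5 + 13*d^4 - 9*d^3 - 27*d^2 + 38*d - 14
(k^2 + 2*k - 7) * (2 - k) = -k^3 + 11*k - 14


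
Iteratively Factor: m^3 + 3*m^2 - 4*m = (m)*(m^2 + 3*m - 4) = m*(m + 4)*(m - 1)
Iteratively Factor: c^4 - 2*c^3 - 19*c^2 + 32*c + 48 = (c + 4)*(c^3 - 6*c^2 + 5*c + 12) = (c - 4)*(c + 4)*(c^2 - 2*c - 3) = (c - 4)*(c + 1)*(c + 4)*(c - 3)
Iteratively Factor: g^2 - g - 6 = (g - 3)*(g + 2)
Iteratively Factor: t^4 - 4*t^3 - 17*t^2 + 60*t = (t - 3)*(t^3 - t^2 - 20*t) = (t - 5)*(t - 3)*(t^2 + 4*t) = (t - 5)*(t - 3)*(t + 4)*(t)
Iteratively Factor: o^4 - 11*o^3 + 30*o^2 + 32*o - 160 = (o - 5)*(o^3 - 6*o^2 + 32) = (o - 5)*(o - 4)*(o^2 - 2*o - 8) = (o - 5)*(o - 4)^2*(o + 2)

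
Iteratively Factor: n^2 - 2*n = (n - 2)*(n)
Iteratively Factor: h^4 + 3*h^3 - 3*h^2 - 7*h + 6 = (h - 1)*(h^3 + 4*h^2 + h - 6) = (h - 1)^2*(h^2 + 5*h + 6) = (h - 1)^2*(h + 3)*(h + 2)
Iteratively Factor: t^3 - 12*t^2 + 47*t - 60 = (t - 5)*(t^2 - 7*t + 12) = (t - 5)*(t - 4)*(t - 3)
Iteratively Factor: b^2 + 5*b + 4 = (b + 1)*(b + 4)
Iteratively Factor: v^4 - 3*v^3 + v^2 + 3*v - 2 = (v - 1)*(v^3 - 2*v^2 - v + 2) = (v - 1)^2*(v^2 - v - 2) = (v - 2)*(v - 1)^2*(v + 1)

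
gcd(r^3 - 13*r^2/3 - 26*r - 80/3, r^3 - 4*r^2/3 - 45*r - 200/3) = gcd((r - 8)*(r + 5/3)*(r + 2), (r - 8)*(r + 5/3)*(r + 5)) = r^2 - 19*r/3 - 40/3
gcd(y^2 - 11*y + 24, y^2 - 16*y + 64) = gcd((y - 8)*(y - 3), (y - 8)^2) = y - 8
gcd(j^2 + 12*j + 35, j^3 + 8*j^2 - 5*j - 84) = j + 7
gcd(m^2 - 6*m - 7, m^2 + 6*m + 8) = 1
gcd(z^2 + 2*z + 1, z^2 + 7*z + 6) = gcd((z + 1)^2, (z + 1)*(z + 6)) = z + 1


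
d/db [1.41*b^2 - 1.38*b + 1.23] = 2.82*b - 1.38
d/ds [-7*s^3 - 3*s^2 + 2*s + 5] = -21*s^2 - 6*s + 2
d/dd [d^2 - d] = 2*d - 1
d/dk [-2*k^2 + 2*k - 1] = 2 - 4*k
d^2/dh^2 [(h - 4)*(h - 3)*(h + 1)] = 6*h - 12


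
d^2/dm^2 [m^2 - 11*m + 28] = 2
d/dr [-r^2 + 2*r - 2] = 2 - 2*r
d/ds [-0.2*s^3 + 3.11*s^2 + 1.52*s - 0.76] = -0.6*s^2 + 6.22*s + 1.52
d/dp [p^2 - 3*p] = 2*p - 3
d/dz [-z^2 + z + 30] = 1 - 2*z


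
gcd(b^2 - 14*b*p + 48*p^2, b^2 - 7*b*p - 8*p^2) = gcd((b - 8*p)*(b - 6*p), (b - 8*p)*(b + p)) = -b + 8*p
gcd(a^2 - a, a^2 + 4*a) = a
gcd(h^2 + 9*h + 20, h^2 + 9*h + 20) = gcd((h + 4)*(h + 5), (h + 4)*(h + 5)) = h^2 + 9*h + 20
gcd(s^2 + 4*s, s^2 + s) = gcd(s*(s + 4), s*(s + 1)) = s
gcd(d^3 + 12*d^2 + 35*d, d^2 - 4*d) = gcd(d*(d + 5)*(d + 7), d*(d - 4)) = d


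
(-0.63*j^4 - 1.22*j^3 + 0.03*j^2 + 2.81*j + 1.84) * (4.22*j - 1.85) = -2.6586*j^5 - 3.9829*j^4 + 2.3836*j^3 + 11.8027*j^2 + 2.5663*j - 3.404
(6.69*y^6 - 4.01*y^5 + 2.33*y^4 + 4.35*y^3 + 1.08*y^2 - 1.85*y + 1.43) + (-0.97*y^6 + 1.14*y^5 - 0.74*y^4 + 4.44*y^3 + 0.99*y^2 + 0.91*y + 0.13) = 5.72*y^6 - 2.87*y^5 + 1.59*y^4 + 8.79*y^3 + 2.07*y^2 - 0.94*y + 1.56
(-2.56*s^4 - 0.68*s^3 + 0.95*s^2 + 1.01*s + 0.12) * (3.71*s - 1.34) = -9.4976*s^5 + 0.9076*s^4 + 4.4357*s^3 + 2.4741*s^2 - 0.9082*s - 0.1608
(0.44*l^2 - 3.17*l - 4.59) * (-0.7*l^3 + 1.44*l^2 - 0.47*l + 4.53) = -0.308*l^5 + 2.8526*l^4 - 1.5586*l^3 - 3.1265*l^2 - 12.2028*l - 20.7927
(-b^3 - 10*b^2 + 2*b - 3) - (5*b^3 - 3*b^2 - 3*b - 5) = -6*b^3 - 7*b^2 + 5*b + 2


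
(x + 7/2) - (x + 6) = -5/2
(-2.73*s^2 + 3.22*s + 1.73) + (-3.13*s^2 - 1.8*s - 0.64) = -5.86*s^2 + 1.42*s + 1.09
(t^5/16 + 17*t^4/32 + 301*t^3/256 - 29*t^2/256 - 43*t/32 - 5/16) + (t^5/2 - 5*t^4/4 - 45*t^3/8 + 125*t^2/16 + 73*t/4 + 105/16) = 9*t^5/16 - 23*t^4/32 - 1139*t^3/256 + 1971*t^2/256 + 541*t/32 + 25/4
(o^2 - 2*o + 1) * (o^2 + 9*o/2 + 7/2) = o^4 + 5*o^3/2 - 9*o^2/2 - 5*o/2 + 7/2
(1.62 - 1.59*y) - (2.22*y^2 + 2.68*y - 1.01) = -2.22*y^2 - 4.27*y + 2.63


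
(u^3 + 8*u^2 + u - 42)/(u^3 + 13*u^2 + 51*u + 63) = (u - 2)/(u + 3)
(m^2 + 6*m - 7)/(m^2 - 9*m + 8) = (m + 7)/(m - 8)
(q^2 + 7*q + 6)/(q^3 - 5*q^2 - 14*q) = (q^2 + 7*q + 6)/(q*(q^2 - 5*q - 14))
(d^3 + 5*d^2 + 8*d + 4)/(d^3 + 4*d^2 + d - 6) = (d^2 + 3*d + 2)/(d^2 + 2*d - 3)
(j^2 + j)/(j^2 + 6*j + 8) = j*(j + 1)/(j^2 + 6*j + 8)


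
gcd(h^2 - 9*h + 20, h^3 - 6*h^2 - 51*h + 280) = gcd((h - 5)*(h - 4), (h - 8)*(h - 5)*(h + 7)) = h - 5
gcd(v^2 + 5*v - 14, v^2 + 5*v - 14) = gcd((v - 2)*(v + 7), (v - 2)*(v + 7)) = v^2 + 5*v - 14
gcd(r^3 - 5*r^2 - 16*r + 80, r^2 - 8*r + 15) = r - 5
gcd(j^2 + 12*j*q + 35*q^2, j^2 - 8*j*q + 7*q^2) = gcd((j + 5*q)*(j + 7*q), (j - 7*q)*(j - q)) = 1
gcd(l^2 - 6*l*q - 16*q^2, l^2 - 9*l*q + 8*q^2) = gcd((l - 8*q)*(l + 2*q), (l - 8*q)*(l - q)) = -l + 8*q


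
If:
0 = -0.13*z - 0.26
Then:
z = -2.00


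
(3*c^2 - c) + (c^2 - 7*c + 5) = 4*c^2 - 8*c + 5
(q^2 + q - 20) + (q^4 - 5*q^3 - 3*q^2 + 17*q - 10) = q^4 - 5*q^3 - 2*q^2 + 18*q - 30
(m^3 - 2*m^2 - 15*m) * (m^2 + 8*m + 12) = m^5 + 6*m^4 - 19*m^3 - 144*m^2 - 180*m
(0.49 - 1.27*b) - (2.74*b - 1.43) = 1.92 - 4.01*b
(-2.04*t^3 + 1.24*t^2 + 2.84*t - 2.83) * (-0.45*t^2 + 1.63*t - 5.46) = 0.918*t^5 - 3.8832*t^4 + 11.8816*t^3 - 0.8677*t^2 - 20.1193*t + 15.4518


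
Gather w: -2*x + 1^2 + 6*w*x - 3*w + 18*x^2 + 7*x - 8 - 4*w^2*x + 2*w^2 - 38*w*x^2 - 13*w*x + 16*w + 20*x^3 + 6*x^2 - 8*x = w^2*(2 - 4*x) + w*(-38*x^2 - 7*x + 13) + 20*x^3 + 24*x^2 - 3*x - 7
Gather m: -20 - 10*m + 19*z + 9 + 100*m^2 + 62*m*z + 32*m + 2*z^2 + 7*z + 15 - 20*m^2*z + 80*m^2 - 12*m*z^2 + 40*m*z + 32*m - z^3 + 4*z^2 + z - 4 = m^2*(180 - 20*z) + m*(-12*z^2 + 102*z + 54) - z^3 + 6*z^2 + 27*z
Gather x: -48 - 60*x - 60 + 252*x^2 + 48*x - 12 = 252*x^2 - 12*x - 120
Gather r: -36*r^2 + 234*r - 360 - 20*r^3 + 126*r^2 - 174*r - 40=-20*r^3 + 90*r^2 + 60*r - 400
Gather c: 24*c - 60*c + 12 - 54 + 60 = 18 - 36*c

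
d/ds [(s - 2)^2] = 2*s - 4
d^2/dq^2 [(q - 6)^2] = 2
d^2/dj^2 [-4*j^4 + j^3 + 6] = 6*j*(1 - 8*j)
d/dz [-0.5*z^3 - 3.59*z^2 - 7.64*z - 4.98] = -1.5*z^2 - 7.18*z - 7.64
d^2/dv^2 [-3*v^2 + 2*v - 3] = -6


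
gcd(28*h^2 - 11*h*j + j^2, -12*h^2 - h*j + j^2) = 4*h - j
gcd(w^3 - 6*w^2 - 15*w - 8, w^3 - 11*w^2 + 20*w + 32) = w^2 - 7*w - 8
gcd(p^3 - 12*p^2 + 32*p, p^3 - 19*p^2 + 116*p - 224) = p^2 - 12*p + 32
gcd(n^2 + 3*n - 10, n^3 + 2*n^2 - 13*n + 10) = n^2 + 3*n - 10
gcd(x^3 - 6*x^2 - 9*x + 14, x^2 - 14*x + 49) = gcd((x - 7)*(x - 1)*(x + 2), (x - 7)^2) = x - 7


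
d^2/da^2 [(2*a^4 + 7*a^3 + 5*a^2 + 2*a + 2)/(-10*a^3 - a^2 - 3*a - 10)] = 12*(-62*a^6 + 102*a^5 + 546*a^4 + 490*a^3 - 111*a^2 - 243*a - 73)/(1000*a^9 + 300*a^8 + 930*a^7 + 3181*a^6 + 879*a^5 + 1857*a^4 + 3207*a^3 + 570*a^2 + 900*a + 1000)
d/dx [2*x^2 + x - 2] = 4*x + 1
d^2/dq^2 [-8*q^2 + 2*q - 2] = -16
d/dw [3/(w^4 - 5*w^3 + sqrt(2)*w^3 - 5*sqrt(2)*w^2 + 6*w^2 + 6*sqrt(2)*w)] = 3*(-4*w^3 - 3*sqrt(2)*w^2 + 15*w^2 - 12*w + 10*sqrt(2)*w - 6*sqrt(2))/(w^2*(w^3 - 5*w^2 + sqrt(2)*w^2 - 5*sqrt(2)*w + 6*w + 6*sqrt(2))^2)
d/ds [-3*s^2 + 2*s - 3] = 2 - 6*s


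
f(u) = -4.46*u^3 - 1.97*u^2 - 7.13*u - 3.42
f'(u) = -13.38*u^2 - 3.94*u - 7.13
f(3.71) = -284.74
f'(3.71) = -205.91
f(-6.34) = 1099.19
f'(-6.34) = -519.97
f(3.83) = -310.20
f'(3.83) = -218.49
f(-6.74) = 1320.72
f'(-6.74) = -588.40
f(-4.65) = 435.57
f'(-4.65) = -278.12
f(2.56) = -109.41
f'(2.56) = -104.90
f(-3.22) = 148.02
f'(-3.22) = -133.17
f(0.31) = -5.95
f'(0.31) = -9.64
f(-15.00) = 14712.78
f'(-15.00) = -2958.53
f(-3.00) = 120.66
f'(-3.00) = -115.73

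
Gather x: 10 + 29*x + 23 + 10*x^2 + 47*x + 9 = 10*x^2 + 76*x + 42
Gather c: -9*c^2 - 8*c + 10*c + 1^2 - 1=-9*c^2 + 2*c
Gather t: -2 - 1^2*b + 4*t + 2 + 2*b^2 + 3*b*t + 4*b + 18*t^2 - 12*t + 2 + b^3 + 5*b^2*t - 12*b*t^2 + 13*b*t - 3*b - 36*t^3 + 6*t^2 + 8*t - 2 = b^3 + 2*b^2 - 36*t^3 + t^2*(24 - 12*b) + t*(5*b^2 + 16*b)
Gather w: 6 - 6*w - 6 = -6*w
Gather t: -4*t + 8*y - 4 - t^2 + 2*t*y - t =-t^2 + t*(2*y - 5) + 8*y - 4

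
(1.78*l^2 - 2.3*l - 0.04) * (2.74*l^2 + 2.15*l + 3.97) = 4.8772*l^4 - 2.475*l^3 + 2.012*l^2 - 9.217*l - 0.1588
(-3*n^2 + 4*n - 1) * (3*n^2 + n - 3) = -9*n^4 + 9*n^3 + 10*n^2 - 13*n + 3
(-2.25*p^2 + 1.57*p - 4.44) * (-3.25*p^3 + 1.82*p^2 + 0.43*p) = 7.3125*p^5 - 9.1975*p^4 + 16.3199*p^3 - 7.4057*p^2 - 1.9092*p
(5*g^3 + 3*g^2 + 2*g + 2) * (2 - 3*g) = -15*g^4 + g^3 - 2*g + 4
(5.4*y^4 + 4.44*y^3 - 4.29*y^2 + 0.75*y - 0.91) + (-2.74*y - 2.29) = 5.4*y^4 + 4.44*y^3 - 4.29*y^2 - 1.99*y - 3.2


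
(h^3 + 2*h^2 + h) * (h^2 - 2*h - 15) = h^5 - 18*h^3 - 32*h^2 - 15*h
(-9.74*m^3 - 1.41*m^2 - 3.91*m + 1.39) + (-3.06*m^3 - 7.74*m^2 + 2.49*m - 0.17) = -12.8*m^3 - 9.15*m^2 - 1.42*m + 1.22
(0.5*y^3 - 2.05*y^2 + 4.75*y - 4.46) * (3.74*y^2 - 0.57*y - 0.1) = 1.87*y^5 - 7.952*y^4 + 18.8835*y^3 - 19.1829*y^2 + 2.0672*y + 0.446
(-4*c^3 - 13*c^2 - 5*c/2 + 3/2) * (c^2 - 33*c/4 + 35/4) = -4*c^5 + 20*c^4 + 279*c^3/4 - 733*c^2/8 - 137*c/4 + 105/8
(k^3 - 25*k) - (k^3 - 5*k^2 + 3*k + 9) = 5*k^2 - 28*k - 9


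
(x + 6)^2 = x^2 + 12*x + 36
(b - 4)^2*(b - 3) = b^3 - 11*b^2 + 40*b - 48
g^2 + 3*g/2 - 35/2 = (g - 7/2)*(g + 5)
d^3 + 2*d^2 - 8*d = d*(d - 2)*(d + 4)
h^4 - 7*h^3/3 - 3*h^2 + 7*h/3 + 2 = (h - 3)*(h - 1)*(h + 2/3)*(h + 1)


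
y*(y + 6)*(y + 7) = y^3 + 13*y^2 + 42*y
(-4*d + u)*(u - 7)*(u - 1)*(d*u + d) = -4*d^2*u^3 + 28*d^2*u^2 + 4*d^2*u - 28*d^2 + d*u^4 - 7*d*u^3 - d*u^2 + 7*d*u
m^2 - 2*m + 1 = (m - 1)^2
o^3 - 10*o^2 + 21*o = o*(o - 7)*(o - 3)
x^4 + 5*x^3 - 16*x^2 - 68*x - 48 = (x - 4)*(x + 1)*(x + 2)*(x + 6)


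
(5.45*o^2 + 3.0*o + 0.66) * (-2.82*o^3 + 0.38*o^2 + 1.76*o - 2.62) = -15.369*o^5 - 6.389*o^4 + 8.8708*o^3 - 8.7482*o^2 - 6.6984*o - 1.7292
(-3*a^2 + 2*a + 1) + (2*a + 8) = -3*a^2 + 4*a + 9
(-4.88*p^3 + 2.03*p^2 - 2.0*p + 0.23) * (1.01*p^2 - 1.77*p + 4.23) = -4.9288*p^5 + 10.6879*p^4 - 26.2555*p^3 + 12.3592*p^2 - 8.8671*p + 0.9729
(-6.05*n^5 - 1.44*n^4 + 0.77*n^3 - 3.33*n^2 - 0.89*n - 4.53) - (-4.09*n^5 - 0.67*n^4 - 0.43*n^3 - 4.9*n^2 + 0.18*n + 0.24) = -1.96*n^5 - 0.77*n^4 + 1.2*n^3 + 1.57*n^2 - 1.07*n - 4.77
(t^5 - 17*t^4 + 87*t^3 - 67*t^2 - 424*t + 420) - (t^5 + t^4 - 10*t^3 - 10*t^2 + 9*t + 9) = -18*t^4 + 97*t^3 - 57*t^2 - 433*t + 411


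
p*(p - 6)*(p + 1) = p^3 - 5*p^2 - 6*p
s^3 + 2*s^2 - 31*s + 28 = (s - 4)*(s - 1)*(s + 7)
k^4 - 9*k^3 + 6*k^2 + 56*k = k*(k - 7)*(k - 4)*(k + 2)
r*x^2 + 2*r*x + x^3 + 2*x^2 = x*(r + x)*(x + 2)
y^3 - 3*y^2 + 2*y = y*(y - 2)*(y - 1)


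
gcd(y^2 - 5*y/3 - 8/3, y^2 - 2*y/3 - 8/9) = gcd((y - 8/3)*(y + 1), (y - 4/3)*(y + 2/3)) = 1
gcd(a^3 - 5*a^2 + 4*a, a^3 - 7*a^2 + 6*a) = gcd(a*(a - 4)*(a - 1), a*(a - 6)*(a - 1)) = a^2 - a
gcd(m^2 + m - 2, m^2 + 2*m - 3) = m - 1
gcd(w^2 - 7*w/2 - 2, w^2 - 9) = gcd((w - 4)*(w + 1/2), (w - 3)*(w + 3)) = 1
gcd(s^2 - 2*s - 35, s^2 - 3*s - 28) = s - 7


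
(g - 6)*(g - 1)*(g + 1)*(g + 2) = g^4 - 4*g^3 - 13*g^2 + 4*g + 12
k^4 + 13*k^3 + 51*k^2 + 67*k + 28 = (k + 1)^2*(k + 4)*(k + 7)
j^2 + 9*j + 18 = (j + 3)*(j + 6)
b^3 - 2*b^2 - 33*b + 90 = (b - 5)*(b - 3)*(b + 6)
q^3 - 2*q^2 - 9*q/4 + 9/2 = (q - 2)*(q - 3/2)*(q + 3/2)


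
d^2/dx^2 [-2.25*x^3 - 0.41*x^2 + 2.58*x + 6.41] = -13.5*x - 0.82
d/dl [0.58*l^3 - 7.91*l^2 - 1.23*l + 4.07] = 1.74*l^2 - 15.82*l - 1.23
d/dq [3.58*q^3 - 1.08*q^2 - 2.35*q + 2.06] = 10.74*q^2 - 2.16*q - 2.35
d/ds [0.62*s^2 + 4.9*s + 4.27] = 1.24*s + 4.9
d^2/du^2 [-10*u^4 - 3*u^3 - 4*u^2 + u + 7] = -120*u^2 - 18*u - 8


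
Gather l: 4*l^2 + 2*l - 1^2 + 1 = 4*l^2 + 2*l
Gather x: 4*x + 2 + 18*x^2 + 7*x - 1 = 18*x^2 + 11*x + 1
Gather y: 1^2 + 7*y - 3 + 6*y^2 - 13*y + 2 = 6*y^2 - 6*y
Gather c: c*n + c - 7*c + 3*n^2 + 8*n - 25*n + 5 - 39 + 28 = c*(n - 6) + 3*n^2 - 17*n - 6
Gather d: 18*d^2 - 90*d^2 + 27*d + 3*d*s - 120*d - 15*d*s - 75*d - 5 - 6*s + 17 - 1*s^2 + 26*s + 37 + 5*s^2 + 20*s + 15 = -72*d^2 + d*(-12*s - 168) + 4*s^2 + 40*s + 64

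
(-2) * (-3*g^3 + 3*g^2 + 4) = 6*g^3 - 6*g^2 - 8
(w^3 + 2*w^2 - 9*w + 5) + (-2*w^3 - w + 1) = -w^3 + 2*w^2 - 10*w + 6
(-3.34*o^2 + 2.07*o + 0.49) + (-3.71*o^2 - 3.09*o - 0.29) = -7.05*o^2 - 1.02*o + 0.2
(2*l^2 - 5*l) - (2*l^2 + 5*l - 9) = 9 - 10*l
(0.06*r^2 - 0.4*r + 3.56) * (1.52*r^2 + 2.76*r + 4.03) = 0.0912*r^4 - 0.4424*r^3 + 4.549*r^2 + 8.2136*r + 14.3468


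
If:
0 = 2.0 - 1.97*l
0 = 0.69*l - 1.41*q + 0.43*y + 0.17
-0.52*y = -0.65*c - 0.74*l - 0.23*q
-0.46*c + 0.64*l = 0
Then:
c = 1.41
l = 1.02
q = 1.85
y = 4.03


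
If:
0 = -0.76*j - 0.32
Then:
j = -0.42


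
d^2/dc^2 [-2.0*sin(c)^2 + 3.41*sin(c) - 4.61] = -3.41*sin(c) - 4.0*cos(2*c)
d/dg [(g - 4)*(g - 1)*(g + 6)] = 3*g^2 + 2*g - 26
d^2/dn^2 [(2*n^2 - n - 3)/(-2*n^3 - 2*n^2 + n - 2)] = 2*(-8*n^6 + 12*n^5 + 72*n^4 + 154*n^3 + 18*n^2 - 66*n - 15)/(8*n^9 + 24*n^8 + 12*n^7 + 8*n^6 + 42*n^5 + 6*n^4 - n^3 + 30*n^2 - 12*n + 8)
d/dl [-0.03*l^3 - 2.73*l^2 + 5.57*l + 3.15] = -0.09*l^2 - 5.46*l + 5.57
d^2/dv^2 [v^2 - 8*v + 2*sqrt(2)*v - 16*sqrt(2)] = 2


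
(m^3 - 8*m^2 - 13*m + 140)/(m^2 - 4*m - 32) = (m^2 - 12*m + 35)/(m - 8)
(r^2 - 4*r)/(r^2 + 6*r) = (r - 4)/(r + 6)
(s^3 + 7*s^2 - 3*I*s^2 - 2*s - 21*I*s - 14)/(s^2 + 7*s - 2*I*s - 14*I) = s - I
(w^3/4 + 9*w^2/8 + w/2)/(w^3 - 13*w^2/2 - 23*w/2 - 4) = w*(w + 4)/(4*(w^2 - 7*w - 8))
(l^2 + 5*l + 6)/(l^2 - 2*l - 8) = (l + 3)/(l - 4)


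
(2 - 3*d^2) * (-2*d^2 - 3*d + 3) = 6*d^4 + 9*d^3 - 13*d^2 - 6*d + 6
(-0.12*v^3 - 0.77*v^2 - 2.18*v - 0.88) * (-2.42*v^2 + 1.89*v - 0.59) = 0.2904*v^5 + 1.6366*v^4 + 3.8911*v^3 - 1.5363*v^2 - 0.377*v + 0.5192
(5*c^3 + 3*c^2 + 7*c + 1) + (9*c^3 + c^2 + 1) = 14*c^3 + 4*c^2 + 7*c + 2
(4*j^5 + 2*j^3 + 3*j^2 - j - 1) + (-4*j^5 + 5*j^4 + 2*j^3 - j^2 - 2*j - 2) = 5*j^4 + 4*j^3 + 2*j^2 - 3*j - 3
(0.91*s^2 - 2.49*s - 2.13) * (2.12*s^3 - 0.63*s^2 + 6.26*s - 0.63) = 1.9292*s^5 - 5.8521*s^4 + 2.7497*s^3 - 14.8188*s^2 - 11.7651*s + 1.3419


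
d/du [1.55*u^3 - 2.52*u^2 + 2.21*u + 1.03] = 4.65*u^2 - 5.04*u + 2.21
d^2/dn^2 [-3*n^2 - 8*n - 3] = -6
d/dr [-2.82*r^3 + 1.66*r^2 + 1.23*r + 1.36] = -8.46*r^2 + 3.32*r + 1.23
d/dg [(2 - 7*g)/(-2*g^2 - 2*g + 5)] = (-14*g^2 + 8*g - 31)/(4*g^4 + 8*g^3 - 16*g^2 - 20*g + 25)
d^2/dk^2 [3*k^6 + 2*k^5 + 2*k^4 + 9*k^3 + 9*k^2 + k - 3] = 90*k^4 + 40*k^3 + 24*k^2 + 54*k + 18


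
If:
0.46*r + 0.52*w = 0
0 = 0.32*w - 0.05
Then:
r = -0.18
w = 0.16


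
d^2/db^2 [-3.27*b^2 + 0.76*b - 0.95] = -6.54000000000000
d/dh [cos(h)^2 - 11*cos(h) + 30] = (11 - 2*cos(h))*sin(h)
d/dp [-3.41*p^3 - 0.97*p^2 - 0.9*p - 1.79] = -10.23*p^2 - 1.94*p - 0.9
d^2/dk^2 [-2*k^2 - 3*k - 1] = -4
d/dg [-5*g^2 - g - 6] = -10*g - 1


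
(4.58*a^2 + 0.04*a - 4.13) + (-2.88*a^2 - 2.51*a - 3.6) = 1.7*a^2 - 2.47*a - 7.73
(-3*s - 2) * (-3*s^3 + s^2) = 9*s^4 + 3*s^3 - 2*s^2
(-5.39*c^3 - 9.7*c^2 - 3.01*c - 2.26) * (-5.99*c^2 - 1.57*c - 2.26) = 32.2861*c^5 + 66.5653*c^4 + 45.4403*c^3 + 40.1851*c^2 + 10.3508*c + 5.1076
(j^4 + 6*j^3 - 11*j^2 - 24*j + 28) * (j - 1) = j^5 + 5*j^4 - 17*j^3 - 13*j^2 + 52*j - 28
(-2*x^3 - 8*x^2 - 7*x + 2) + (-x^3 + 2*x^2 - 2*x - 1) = -3*x^3 - 6*x^2 - 9*x + 1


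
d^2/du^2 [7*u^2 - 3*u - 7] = 14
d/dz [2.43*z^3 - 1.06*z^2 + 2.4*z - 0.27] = 7.29*z^2 - 2.12*z + 2.4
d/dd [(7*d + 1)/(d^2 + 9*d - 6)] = (7*d^2 + 63*d - (2*d + 9)*(7*d + 1) - 42)/(d^2 + 9*d - 6)^2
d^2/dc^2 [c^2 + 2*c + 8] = 2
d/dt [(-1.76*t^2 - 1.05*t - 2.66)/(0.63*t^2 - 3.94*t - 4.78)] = (7.5959*t^2 + 20.1772*t - 5.4614)/(0.3969*t^4 - 4.9644*t^3 + 9.5008*t^2 + 37.6664*t + 22.8484)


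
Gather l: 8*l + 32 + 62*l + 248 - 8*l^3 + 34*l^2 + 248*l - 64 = -8*l^3 + 34*l^2 + 318*l + 216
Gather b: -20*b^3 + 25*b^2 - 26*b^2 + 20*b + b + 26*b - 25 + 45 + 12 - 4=-20*b^3 - b^2 + 47*b + 28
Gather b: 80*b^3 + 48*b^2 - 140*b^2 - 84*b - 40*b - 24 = 80*b^3 - 92*b^2 - 124*b - 24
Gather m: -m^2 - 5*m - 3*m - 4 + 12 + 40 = -m^2 - 8*m + 48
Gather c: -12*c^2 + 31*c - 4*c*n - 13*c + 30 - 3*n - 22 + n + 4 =-12*c^2 + c*(18 - 4*n) - 2*n + 12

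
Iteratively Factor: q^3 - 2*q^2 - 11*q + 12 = (q - 1)*(q^2 - q - 12) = (q - 4)*(q - 1)*(q + 3)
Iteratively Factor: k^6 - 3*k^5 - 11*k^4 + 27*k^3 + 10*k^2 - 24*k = (k - 1)*(k^5 - 2*k^4 - 13*k^3 + 14*k^2 + 24*k) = (k - 1)*(k + 3)*(k^4 - 5*k^3 + 2*k^2 + 8*k) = k*(k - 1)*(k + 3)*(k^3 - 5*k^2 + 2*k + 8) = k*(k - 2)*(k - 1)*(k + 3)*(k^2 - 3*k - 4) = k*(k - 2)*(k - 1)*(k + 1)*(k + 3)*(k - 4)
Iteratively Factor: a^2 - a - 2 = (a - 2)*(a + 1)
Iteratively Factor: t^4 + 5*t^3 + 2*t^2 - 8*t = (t + 4)*(t^3 + t^2 - 2*t) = (t - 1)*(t + 4)*(t^2 + 2*t) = t*(t - 1)*(t + 4)*(t + 2)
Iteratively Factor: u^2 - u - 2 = (u + 1)*(u - 2)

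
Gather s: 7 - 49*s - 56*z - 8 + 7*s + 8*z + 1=-42*s - 48*z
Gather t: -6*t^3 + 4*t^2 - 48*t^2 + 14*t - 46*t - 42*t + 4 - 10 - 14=-6*t^3 - 44*t^2 - 74*t - 20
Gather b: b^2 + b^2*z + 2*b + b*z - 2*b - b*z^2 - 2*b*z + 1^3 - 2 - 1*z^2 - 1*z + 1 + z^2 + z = b^2*(z + 1) + b*(-z^2 - z)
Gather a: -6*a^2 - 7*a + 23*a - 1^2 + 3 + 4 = -6*a^2 + 16*a + 6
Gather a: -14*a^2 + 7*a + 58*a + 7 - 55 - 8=-14*a^2 + 65*a - 56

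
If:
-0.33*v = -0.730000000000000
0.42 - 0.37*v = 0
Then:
No Solution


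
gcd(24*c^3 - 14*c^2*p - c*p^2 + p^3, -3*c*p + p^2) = -3*c + p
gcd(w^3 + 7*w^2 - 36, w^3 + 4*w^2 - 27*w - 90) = w^2 + 9*w + 18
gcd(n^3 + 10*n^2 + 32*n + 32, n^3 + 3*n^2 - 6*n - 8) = n + 4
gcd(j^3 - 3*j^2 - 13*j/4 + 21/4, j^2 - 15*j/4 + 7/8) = j - 7/2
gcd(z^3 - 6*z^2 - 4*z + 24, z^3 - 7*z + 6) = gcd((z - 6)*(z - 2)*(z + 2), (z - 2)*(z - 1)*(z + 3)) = z - 2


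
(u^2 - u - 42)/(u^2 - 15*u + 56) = (u + 6)/(u - 8)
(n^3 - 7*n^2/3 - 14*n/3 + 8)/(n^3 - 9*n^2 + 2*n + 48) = (n - 4/3)/(n - 8)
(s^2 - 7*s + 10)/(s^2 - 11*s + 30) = (s - 2)/(s - 6)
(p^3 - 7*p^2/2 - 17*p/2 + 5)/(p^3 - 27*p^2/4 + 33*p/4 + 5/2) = 2*(2*p^2 + 3*p - 2)/(4*p^2 - 7*p - 2)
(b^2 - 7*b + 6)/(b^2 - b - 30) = (b - 1)/(b + 5)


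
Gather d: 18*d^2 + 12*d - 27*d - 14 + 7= 18*d^2 - 15*d - 7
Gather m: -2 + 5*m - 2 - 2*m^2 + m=-2*m^2 + 6*m - 4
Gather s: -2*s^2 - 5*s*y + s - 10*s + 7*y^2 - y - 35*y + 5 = -2*s^2 + s*(-5*y - 9) + 7*y^2 - 36*y + 5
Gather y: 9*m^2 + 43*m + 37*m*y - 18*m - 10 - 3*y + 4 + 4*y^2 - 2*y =9*m^2 + 25*m + 4*y^2 + y*(37*m - 5) - 6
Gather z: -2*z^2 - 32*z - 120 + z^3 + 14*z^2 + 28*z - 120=z^3 + 12*z^2 - 4*z - 240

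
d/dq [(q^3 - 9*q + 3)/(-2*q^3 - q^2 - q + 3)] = (-q^4 - 38*q^3 + 18*q^2 + 6*q - 24)/(4*q^6 + 4*q^5 + 5*q^4 - 10*q^3 - 5*q^2 - 6*q + 9)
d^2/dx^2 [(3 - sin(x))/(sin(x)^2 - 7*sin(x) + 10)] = (sin(x)^5 - 5*sin(x)^4 + sin(x)^3 + 61*sin(x)^2 - 176*sin(x) + 94)/(sin(x)^2 - 7*sin(x) + 10)^3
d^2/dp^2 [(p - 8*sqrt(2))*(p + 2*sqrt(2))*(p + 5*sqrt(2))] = 6*p - 2*sqrt(2)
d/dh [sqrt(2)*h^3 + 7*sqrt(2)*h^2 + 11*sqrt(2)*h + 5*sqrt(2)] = sqrt(2)*(3*h^2 + 14*h + 11)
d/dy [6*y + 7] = 6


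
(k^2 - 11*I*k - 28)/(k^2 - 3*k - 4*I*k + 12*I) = (k - 7*I)/(k - 3)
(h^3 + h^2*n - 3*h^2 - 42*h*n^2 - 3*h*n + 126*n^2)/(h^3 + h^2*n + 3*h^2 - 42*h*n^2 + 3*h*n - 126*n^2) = (h - 3)/(h + 3)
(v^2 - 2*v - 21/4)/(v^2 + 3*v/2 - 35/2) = (v + 3/2)/(v + 5)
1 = 1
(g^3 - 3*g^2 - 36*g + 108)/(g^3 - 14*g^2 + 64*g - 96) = (g^2 + 3*g - 18)/(g^2 - 8*g + 16)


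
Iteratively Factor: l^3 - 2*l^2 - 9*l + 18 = (l - 3)*(l^2 + l - 6) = (l - 3)*(l - 2)*(l + 3)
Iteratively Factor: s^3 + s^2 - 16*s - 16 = (s - 4)*(s^2 + 5*s + 4) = (s - 4)*(s + 1)*(s + 4)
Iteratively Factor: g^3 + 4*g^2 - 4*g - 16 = (g - 2)*(g^2 + 6*g + 8) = (g - 2)*(g + 2)*(g + 4)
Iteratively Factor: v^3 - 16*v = (v)*(v^2 - 16) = v*(v + 4)*(v - 4)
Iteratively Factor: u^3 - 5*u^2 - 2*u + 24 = (u - 3)*(u^2 - 2*u - 8) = (u - 3)*(u + 2)*(u - 4)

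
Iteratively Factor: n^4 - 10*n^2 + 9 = (n - 1)*(n^3 + n^2 - 9*n - 9) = (n - 3)*(n - 1)*(n^2 + 4*n + 3) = (n - 3)*(n - 1)*(n + 3)*(n + 1)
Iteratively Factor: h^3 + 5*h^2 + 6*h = (h + 3)*(h^2 + 2*h) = h*(h + 3)*(h + 2)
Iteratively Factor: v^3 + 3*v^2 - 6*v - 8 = (v - 2)*(v^2 + 5*v + 4) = (v - 2)*(v + 4)*(v + 1)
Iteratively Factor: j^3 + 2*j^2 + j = (j + 1)*(j^2 + j) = (j + 1)^2*(j)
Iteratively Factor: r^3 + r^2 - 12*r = (r - 3)*(r^2 + 4*r) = (r - 3)*(r + 4)*(r)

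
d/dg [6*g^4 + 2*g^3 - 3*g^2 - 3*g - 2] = 24*g^3 + 6*g^2 - 6*g - 3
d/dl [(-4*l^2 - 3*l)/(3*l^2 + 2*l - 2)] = (l^2 + 16*l + 6)/(9*l^4 + 12*l^3 - 8*l^2 - 8*l + 4)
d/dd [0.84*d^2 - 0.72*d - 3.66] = 1.68*d - 0.72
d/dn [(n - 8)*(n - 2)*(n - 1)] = 3*n^2 - 22*n + 26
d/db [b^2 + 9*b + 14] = 2*b + 9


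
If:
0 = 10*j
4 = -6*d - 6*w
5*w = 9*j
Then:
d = -2/3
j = 0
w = 0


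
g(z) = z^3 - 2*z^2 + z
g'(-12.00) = 481.00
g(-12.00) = -2028.00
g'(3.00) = 16.00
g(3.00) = 12.00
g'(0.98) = -0.04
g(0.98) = 0.00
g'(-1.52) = 14.01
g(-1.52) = -9.65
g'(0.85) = -0.23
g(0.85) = 0.02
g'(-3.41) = 49.52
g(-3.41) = -66.32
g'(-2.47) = 29.18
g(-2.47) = -29.74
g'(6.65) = 107.07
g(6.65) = 212.28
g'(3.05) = 16.71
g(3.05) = 12.82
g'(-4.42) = 77.29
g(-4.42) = -129.84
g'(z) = 3*z^2 - 4*z + 1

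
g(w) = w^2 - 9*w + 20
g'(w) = 2*w - 9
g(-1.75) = 38.81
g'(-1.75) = -12.50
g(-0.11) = 21.00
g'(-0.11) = -9.22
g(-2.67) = 51.16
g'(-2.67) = -14.34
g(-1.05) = 30.55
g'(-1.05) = -11.10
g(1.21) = 10.57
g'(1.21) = -6.58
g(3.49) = 0.77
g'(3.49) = -2.02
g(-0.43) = 24.05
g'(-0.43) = -9.86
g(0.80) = 13.44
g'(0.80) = -7.40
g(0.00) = 20.00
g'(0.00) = -9.00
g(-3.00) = 56.00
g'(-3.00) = -15.00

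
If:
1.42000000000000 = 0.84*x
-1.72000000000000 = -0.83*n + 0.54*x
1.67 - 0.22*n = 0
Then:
No Solution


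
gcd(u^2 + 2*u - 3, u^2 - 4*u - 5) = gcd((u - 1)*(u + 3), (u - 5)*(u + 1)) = 1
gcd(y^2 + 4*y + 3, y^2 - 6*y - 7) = y + 1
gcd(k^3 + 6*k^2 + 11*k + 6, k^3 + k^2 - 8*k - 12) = k + 2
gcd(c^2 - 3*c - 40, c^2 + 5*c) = c + 5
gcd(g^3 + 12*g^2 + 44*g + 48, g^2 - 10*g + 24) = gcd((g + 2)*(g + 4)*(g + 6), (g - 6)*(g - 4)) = 1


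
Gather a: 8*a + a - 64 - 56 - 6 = 9*a - 126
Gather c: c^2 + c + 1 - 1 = c^2 + c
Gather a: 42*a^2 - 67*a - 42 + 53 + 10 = 42*a^2 - 67*a + 21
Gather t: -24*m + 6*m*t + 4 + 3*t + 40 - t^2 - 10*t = -24*m - t^2 + t*(6*m - 7) + 44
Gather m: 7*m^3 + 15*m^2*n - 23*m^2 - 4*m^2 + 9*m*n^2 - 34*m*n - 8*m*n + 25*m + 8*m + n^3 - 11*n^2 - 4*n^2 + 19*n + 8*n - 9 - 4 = 7*m^3 + m^2*(15*n - 27) + m*(9*n^2 - 42*n + 33) + n^3 - 15*n^2 + 27*n - 13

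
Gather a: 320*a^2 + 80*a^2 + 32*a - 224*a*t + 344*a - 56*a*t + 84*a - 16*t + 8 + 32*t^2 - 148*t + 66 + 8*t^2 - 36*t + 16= 400*a^2 + a*(460 - 280*t) + 40*t^2 - 200*t + 90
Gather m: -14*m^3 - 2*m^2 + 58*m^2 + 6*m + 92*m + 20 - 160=-14*m^3 + 56*m^2 + 98*m - 140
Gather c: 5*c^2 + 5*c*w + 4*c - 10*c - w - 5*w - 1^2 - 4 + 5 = 5*c^2 + c*(5*w - 6) - 6*w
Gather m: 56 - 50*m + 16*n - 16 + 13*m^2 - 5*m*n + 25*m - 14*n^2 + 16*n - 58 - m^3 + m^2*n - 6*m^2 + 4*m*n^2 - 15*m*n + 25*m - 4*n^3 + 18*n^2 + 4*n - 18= -m^3 + m^2*(n + 7) + m*(4*n^2 - 20*n) - 4*n^3 + 4*n^2 + 36*n - 36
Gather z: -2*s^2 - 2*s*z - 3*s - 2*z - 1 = -2*s^2 - 3*s + z*(-2*s - 2) - 1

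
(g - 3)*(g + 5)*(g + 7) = g^3 + 9*g^2 - g - 105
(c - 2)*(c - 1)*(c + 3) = c^3 - 7*c + 6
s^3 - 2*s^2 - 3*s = s*(s - 3)*(s + 1)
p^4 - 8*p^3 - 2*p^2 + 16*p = p*(p - 8)*(p - sqrt(2))*(p + sqrt(2))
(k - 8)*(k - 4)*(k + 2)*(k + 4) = k^4 - 6*k^3 - 32*k^2 + 96*k + 256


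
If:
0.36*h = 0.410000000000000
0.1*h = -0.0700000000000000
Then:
No Solution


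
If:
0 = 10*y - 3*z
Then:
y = 3*z/10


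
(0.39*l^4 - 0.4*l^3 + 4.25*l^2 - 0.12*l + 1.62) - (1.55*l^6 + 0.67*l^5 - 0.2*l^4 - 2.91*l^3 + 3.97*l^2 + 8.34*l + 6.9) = -1.55*l^6 - 0.67*l^5 + 0.59*l^4 + 2.51*l^3 + 0.28*l^2 - 8.46*l - 5.28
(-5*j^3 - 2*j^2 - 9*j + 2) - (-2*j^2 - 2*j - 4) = -5*j^3 - 7*j + 6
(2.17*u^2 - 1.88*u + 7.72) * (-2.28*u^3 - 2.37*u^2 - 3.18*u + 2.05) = -4.9476*u^5 - 0.8565*u^4 - 20.0466*u^3 - 7.8695*u^2 - 28.4036*u + 15.826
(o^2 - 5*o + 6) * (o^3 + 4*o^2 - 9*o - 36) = o^5 - o^4 - 23*o^3 + 33*o^2 + 126*o - 216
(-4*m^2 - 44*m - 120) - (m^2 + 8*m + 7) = -5*m^2 - 52*m - 127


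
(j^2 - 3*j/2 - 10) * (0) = 0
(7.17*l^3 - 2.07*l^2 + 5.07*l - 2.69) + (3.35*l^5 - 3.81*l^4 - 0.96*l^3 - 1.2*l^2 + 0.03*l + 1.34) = 3.35*l^5 - 3.81*l^4 + 6.21*l^3 - 3.27*l^2 + 5.1*l - 1.35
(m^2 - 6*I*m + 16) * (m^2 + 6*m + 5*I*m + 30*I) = m^4 + 6*m^3 - I*m^3 + 46*m^2 - 6*I*m^2 + 276*m + 80*I*m + 480*I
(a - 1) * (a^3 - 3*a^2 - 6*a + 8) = a^4 - 4*a^3 - 3*a^2 + 14*a - 8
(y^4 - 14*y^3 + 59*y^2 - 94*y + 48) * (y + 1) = y^5 - 13*y^4 + 45*y^3 - 35*y^2 - 46*y + 48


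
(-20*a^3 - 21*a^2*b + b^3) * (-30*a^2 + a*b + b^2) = 600*a^5 + 610*a^4*b - 41*a^3*b^2 - 51*a^2*b^3 + a*b^4 + b^5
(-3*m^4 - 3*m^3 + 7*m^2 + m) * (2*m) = -6*m^5 - 6*m^4 + 14*m^3 + 2*m^2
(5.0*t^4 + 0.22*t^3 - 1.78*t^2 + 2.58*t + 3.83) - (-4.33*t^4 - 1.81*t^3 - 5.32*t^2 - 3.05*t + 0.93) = 9.33*t^4 + 2.03*t^3 + 3.54*t^2 + 5.63*t + 2.9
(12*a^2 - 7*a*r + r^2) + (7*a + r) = 12*a^2 - 7*a*r + 7*a + r^2 + r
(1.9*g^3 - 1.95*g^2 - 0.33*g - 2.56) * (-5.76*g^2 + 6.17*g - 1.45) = -10.944*g^5 + 22.955*g^4 - 12.8857*g^3 + 15.537*g^2 - 15.3167*g + 3.712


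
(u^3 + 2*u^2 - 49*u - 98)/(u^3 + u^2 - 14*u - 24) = (u^2 - 49)/(u^2 - u - 12)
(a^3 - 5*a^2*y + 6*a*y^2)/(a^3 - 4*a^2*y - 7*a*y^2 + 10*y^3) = a*(a^2 - 5*a*y + 6*y^2)/(a^3 - 4*a^2*y - 7*a*y^2 + 10*y^3)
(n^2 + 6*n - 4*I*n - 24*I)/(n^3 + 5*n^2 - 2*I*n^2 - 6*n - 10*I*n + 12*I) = (n - 4*I)/(n^2 - n*(1 + 2*I) + 2*I)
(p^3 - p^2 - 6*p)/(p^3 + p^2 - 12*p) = (p + 2)/(p + 4)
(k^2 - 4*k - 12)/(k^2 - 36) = (k + 2)/(k + 6)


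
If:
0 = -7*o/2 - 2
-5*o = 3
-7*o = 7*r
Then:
No Solution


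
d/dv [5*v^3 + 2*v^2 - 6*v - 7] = 15*v^2 + 4*v - 6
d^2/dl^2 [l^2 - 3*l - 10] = 2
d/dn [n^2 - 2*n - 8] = 2*n - 2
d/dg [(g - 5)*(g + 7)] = 2*g + 2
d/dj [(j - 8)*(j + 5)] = 2*j - 3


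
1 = 1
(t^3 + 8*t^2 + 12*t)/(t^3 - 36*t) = (t + 2)/(t - 6)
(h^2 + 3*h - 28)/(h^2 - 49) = (h - 4)/(h - 7)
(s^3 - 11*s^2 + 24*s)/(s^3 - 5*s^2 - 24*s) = (s - 3)/(s + 3)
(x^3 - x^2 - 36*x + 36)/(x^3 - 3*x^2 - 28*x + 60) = (x^2 + 5*x - 6)/(x^2 + 3*x - 10)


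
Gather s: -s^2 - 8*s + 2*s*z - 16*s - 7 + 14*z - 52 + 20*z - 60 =-s^2 + s*(2*z - 24) + 34*z - 119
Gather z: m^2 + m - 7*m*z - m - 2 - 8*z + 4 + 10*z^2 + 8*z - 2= m^2 - 7*m*z + 10*z^2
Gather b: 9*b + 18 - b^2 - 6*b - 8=-b^2 + 3*b + 10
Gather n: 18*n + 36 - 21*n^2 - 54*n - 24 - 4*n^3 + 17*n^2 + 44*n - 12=-4*n^3 - 4*n^2 + 8*n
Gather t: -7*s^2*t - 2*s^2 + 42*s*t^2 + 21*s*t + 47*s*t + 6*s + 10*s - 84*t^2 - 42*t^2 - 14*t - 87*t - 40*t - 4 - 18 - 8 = -2*s^2 + 16*s + t^2*(42*s - 126) + t*(-7*s^2 + 68*s - 141) - 30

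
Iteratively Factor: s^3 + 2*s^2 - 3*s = (s)*(s^2 + 2*s - 3) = s*(s + 3)*(s - 1)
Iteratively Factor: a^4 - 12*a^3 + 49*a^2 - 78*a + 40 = (a - 5)*(a^3 - 7*a^2 + 14*a - 8) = (a - 5)*(a - 4)*(a^2 - 3*a + 2) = (a - 5)*(a - 4)*(a - 2)*(a - 1)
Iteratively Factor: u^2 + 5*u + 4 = (u + 4)*(u + 1)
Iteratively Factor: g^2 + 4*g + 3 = (g + 3)*(g + 1)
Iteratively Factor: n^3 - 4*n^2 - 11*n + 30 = (n - 2)*(n^2 - 2*n - 15) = (n - 5)*(n - 2)*(n + 3)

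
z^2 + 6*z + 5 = (z + 1)*(z + 5)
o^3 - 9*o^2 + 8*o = o*(o - 8)*(o - 1)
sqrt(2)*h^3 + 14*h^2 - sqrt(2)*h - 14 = (h - 1)*(h + 7*sqrt(2))*(sqrt(2)*h + sqrt(2))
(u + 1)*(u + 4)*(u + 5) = u^3 + 10*u^2 + 29*u + 20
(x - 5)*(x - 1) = x^2 - 6*x + 5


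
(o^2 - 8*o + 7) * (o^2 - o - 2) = o^4 - 9*o^3 + 13*o^2 + 9*o - 14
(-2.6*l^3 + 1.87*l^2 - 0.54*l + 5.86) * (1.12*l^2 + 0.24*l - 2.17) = -2.912*l^5 + 1.4704*l^4 + 5.486*l^3 + 2.3757*l^2 + 2.5782*l - 12.7162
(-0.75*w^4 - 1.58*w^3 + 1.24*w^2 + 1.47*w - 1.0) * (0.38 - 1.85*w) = 1.3875*w^5 + 2.638*w^4 - 2.8944*w^3 - 2.2483*w^2 + 2.4086*w - 0.38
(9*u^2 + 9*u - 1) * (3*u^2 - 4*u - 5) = 27*u^4 - 9*u^3 - 84*u^2 - 41*u + 5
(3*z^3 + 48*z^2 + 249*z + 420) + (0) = 3*z^3 + 48*z^2 + 249*z + 420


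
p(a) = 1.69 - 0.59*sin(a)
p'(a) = -0.59*cos(a)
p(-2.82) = 1.88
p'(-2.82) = 0.56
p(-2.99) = 1.78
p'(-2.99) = 0.58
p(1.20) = 1.14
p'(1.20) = -0.21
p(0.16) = 1.60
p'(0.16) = -0.58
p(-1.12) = 2.22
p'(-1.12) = -0.26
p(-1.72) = 2.27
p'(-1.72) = 0.09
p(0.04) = 1.67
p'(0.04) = -0.59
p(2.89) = 1.54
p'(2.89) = 0.57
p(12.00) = 2.01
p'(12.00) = -0.50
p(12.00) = 2.01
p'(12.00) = -0.50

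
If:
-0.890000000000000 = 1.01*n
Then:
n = -0.88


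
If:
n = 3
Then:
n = 3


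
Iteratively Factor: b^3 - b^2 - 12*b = (b + 3)*(b^2 - 4*b) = b*(b + 3)*(b - 4)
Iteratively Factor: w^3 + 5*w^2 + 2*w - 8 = (w + 4)*(w^2 + w - 2) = (w - 1)*(w + 4)*(w + 2)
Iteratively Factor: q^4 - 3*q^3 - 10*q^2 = (q + 2)*(q^3 - 5*q^2) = q*(q + 2)*(q^2 - 5*q) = q*(q - 5)*(q + 2)*(q)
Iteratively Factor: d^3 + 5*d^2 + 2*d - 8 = (d + 4)*(d^2 + d - 2) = (d - 1)*(d + 4)*(d + 2)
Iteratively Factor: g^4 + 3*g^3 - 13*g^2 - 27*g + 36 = (g + 4)*(g^3 - g^2 - 9*g + 9) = (g - 1)*(g + 4)*(g^2 - 9) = (g - 3)*(g - 1)*(g + 4)*(g + 3)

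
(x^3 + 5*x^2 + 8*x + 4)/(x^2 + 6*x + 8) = (x^2 + 3*x + 2)/(x + 4)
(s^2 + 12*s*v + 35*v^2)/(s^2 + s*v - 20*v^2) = (s + 7*v)/(s - 4*v)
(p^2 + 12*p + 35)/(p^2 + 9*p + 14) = (p + 5)/(p + 2)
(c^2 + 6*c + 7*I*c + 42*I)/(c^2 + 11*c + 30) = (c + 7*I)/(c + 5)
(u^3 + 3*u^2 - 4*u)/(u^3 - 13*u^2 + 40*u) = (u^2 + 3*u - 4)/(u^2 - 13*u + 40)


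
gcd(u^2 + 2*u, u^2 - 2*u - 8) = u + 2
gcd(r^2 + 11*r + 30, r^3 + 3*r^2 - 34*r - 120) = r + 5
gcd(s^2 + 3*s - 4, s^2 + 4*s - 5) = s - 1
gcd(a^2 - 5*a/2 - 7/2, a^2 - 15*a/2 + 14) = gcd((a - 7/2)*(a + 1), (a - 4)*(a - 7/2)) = a - 7/2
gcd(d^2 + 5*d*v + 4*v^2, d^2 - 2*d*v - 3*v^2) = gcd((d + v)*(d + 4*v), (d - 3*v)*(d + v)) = d + v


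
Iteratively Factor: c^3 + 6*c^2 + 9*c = (c + 3)*(c^2 + 3*c) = c*(c + 3)*(c + 3)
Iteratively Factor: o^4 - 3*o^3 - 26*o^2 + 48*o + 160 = (o + 2)*(o^3 - 5*o^2 - 16*o + 80) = (o - 5)*(o + 2)*(o^2 - 16) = (o - 5)*(o + 2)*(o + 4)*(o - 4)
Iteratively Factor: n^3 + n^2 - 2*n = (n)*(n^2 + n - 2) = n*(n + 2)*(n - 1)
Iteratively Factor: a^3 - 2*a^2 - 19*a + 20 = (a - 1)*(a^2 - a - 20) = (a - 1)*(a + 4)*(a - 5)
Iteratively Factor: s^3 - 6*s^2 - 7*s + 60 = (s + 3)*(s^2 - 9*s + 20) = (s - 4)*(s + 3)*(s - 5)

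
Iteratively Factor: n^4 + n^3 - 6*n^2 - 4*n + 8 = (n - 2)*(n^3 + 3*n^2 - 4) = (n - 2)*(n + 2)*(n^2 + n - 2) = (n - 2)*(n + 2)^2*(n - 1)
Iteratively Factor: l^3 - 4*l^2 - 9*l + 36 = (l - 3)*(l^2 - l - 12) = (l - 3)*(l + 3)*(l - 4)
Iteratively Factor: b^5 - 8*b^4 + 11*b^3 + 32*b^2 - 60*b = (b)*(b^4 - 8*b^3 + 11*b^2 + 32*b - 60) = b*(b - 5)*(b^3 - 3*b^2 - 4*b + 12) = b*(b - 5)*(b + 2)*(b^2 - 5*b + 6) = b*(b - 5)*(b - 3)*(b + 2)*(b - 2)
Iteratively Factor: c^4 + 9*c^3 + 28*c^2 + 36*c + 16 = (c + 4)*(c^3 + 5*c^2 + 8*c + 4) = (c + 2)*(c + 4)*(c^2 + 3*c + 2) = (c + 2)^2*(c + 4)*(c + 1)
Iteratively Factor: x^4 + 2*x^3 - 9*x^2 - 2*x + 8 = (x + 4)*(x^3 - 2*x^2 - x + 2) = (x - 2)*(x + 4)*(x^2 - 1) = (x - 2)*(x + 1)*(x + 4)*(x - 1)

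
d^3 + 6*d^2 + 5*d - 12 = (d - 1)*(d + 3)*(d + 4)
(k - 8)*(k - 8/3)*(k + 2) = k^3 - 26*k^2/3 + 128/3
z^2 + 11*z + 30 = (z + 5)*(z + 6)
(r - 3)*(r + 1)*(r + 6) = r^3 + 4*r^2 - 15*r - 18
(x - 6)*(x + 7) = x^2 + x - 42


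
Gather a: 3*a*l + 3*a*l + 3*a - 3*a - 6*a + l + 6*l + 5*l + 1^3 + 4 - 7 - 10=a*(6*l - 6) + 12*l - 12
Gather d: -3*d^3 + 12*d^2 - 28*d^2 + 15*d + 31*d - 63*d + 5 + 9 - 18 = -3*d^3 - 16*d^2 - 17*d - 4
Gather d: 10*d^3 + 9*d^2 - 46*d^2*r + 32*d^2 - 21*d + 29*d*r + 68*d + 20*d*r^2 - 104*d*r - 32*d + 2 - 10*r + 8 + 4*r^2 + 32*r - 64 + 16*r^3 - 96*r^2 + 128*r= 10*d^3 + d^2*(41 - 46*r) + d*(20*r^2 - 75*r + 15) + 16*r^3 - 92*r^2 + 150*r - 54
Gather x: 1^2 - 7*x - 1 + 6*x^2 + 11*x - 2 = 6*x^2 + 4*x - 2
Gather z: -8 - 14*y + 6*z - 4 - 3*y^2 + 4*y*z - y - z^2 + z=-3*y^2 - 15*y - z^2 + z*(4*y + 7) - 12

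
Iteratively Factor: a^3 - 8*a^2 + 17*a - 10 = (a - 2)*(a^2 - 6*a + 5) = (a - 2)*(a - 1)*(a - 5)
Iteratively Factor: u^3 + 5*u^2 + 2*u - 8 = (u + 2)*(u^2 + 3*u - 4) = (u - 1)*(u + 2)*(u + 4)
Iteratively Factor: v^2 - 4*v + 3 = (v - 3)*(v - 1)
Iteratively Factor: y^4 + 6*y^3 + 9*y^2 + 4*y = (y + 1)*(y^3 + 5*y^2 + 4*y) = (y + 1)*(y + 4)*(y^2 + y) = y*(y + 1)*(y + 4)*(y + 1)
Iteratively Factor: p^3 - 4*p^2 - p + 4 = (p + 1)*(p^2 - 5*p + 4) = (p - 1)*(p + 1)*(p - 4)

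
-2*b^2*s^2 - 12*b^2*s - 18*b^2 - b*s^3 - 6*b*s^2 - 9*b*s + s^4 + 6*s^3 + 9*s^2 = (-2*b + s)*(b + s)*(s + 3)^2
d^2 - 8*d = d*(d - 8)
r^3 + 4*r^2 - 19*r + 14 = (r - 2)*(r - 1)*(r + 7)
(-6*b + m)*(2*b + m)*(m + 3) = -12*b^2*m - 36*b^2 - 4*b*m^2 - 12*b*m + m^3 + 3*m^2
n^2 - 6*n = n*(n - 6)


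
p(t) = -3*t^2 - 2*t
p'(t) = -6*t - 2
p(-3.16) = -23.64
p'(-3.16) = 16.96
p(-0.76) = -0.21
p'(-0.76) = 2.56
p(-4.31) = -47.11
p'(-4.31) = 23.86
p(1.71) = -12.19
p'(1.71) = -12.26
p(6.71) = -148.49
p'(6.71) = -42.26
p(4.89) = -81.52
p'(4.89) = -31.34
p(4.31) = -64.35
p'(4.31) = -27.86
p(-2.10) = -9.03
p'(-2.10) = 10.60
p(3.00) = -33.00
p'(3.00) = -20.00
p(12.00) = -456.00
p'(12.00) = -74.00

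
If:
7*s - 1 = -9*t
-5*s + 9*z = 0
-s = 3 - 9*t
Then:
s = -1/4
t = 11/36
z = -5/36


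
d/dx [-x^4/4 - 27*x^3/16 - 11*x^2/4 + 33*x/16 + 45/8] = -x^3 - 81*x^2/16 - 11*x/2 + 33/16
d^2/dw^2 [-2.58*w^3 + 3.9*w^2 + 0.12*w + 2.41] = 7.8 - 15.48*w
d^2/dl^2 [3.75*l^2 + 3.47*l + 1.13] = 7.50000000000000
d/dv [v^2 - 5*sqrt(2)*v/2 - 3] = 2*v - 5*sqrt(2)/2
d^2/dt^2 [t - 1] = 0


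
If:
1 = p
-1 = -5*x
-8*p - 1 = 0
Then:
No Solution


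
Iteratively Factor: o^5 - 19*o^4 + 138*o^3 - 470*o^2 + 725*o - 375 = (o - 5)*(o^4 - 14*o^3 + 68*o^2 - 130*o + 75) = (o - 5)^2*(o^3 - 9*o^2 + 23*o - 15) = (o - 5)^2*(o - 1)*(o^2 - 8*o + 15) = (o - 5)^2*(o - 3)*(o - 1)*(o - 5)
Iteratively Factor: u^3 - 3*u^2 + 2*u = (u - 1)*(u^2 - 2*u) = u*(u - 1)*(u - 2)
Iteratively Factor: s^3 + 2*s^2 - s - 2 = (s + 2)*(s^2 - 1) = (s - 1)*(s + 2)*(s + 1)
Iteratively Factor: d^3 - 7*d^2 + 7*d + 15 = (d + 1)*(d^2 - 8*d + 15) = (d - 5)*(d + 1)*(d - 3)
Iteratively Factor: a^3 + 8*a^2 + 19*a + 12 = (a + 3)*(a^2 + 5*a + 4) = (a + 3)*(a + 4)*(a + 1)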